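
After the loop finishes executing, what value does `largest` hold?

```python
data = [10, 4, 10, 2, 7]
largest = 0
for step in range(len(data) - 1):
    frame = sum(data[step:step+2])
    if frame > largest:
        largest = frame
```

Let's trace through this code step by step.

Initialize: data = [10, 4, 10, 2, 7]
Initialize: largest = 0
Entering loop: for step in range(len(data) - 1):
After iteration 1: step = 0, largest = 14, frame = 14
After iteration 2: step = 1, largest = 14, frame = 14
After iteration 3: step = 2, largest = 14, frame = 12
After iteration 4: step = 3, largest = 14, frame = 9
Loop ends.

Final answer: 14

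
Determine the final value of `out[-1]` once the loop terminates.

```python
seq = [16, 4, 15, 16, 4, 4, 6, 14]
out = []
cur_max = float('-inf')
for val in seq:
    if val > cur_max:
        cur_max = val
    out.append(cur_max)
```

Let's trace through this code step by step.

Initialize: seq = [16, 4, 15, 16, 4, 4, 6, 14]
Initialize: out = []
Initialize: cur_max = -inf
Entering loop: for val in seq:
After iteration 1: val = 16, out = [16], cur_max = 16
After iteration 2: val = 4, out = [16, 16], cur_max = 16
After iteration 3: val = 15, out = [16, 16, 16], cur_max = 16
After iteration 4: val = 16, out = [16, 16, 16, 16], cur_max = 16
After iteration 5: val = 4, out = [16, 16, 16, 16, 16], cur_max = 16
After iteration 6: val = 4, out = [16, 16, 16, 16, 16, 16], cur_max = 16
After iteration 7: val = 6, out = [16, 16, 16, 16, 16, 16, 16], cur_max = 16
After iteration 8: val = 14, out = [16, 16, 16, 16, 16, 16, 16, 16], cur_max = 16
Loop ends.
out[-1] = 16

Final answer: 16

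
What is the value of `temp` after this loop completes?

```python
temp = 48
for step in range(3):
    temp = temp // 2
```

Let's trace through this code step by step.

Initialize: temp = 48
Entering loop: for step in range(3):
After iteration 1: step = 0, temp = 24
After iteration 2: step = 1, temp = 12
After iteration 3: step = 2, temp = 6
Loop ends.

Final answer: 6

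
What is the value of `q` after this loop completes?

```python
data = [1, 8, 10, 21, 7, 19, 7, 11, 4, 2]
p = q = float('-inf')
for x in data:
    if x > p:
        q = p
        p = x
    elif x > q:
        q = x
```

Let's trace through this code step by step.

Initialize: data = [1, 8, 10, 21, 7, 19, 7, 11, 4, 2]
Initialize: p = -inf
Initialize: q = -inf
Entering loop: for x in data:
After iteration 1: x = 1, p = 1, q = -inf
After iteration 2: x = 8, p = 8, q = 1
After iteration 3: x = 10, p = 10, q = 8
After iteration 4: x = 21, p = 21, q = 10
After iteration 5: x = 7, p = 21, q = 10
After iteration 6: x = 19, p = 21, q = 19
After iteration 7: x = 7, p = 21, q = 19
After iteration 8: x = 11, p = 21, q = 19
After iteration 9: x = 4, p = 21, q = 19
After iteration 10: x = 2, p = 21, q = 19
Loop ends.

Final answer: 19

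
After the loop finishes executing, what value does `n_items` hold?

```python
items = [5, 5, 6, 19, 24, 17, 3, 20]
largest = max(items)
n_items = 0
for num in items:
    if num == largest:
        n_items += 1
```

Let's trace through this code step by step.

Initialize: items = [5, 5, 6, 19, 24, 17, 3, 20]
Initialize: largest = 24
Initialize: n_items = 0
Entering loop: for num in items:
After iteration 1: num = 5, n_items = 0
After iteration 2: num = 5, n_items = 0
After iteration 3: num = 6, n_items = 0
After iteration 4: num = 19, n_items = 0
After iteration 5: num = 24, n_items = 1
After iteration 6: num = 17, n_items = 1
After iteration 7: num = 3, n_items = 1
After iteration 8: num = 20, n_items = 1
Loop ends.

Final answer: 1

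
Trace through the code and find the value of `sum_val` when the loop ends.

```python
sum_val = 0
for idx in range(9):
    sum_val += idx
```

Let's trace through this code step by step.

Initialize: sum_val = 0
Entering loop: for idx in range(9):
After iteration 1: idx = 0, sum_val = 0
After iteration 2: idx = 1, sum_val = 1
After iteration 3: idx = 2, sum_val = 3
After iteration 4: idx = 3, sum_val = 6
After iteration 5: idx = 4, sum_val = 10
After iteration 6: idx = 5, sum_val = 15
After iteration 7: idx = 6, sum_val = 21
After iteration 8: idx = 7, sum_val = 28
After iteration 9: idx = 8, sum_val = 36
Loop ends.

Final answer: 36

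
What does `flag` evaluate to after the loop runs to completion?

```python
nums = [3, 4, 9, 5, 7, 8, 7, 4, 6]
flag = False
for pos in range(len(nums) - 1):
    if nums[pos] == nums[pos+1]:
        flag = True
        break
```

Let's trace through this code step by step.

Initialize: nums = [3, 4, 9, 5, 7, 8, 7, 4, 6]
Initialize: flag = False
Entering loop: for pos in range(len(nums) - 1):
After iteration 1: pos = 0, flag = False
After iteration 2: pos = 1, flag = False
After iteration 3: pos = 2, flag = False
After iteration 4: pos = 3, flag = False
After iteration 5: pos = 4, flag = False
After iteration 6: pos = 5, flag = False
After iteration 7: pos = 6, flag = False
After iteration 8: pos = 7, flag = False
Loop ends.

Final answer: False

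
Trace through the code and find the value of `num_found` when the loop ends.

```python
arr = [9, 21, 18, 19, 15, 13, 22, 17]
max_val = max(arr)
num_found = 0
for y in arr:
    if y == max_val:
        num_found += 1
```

Let's trace through this code step by step.

Initialize: arr = [9, 21, 18, 19, 15, 13, 22, 17]
Initialize: max_val = 22
Initialize: num_found = 0
Entering loop: for y in arr:
After iteration 1: y = 9, num_found = 0
After iteration 2: y = 21, num_found = 0
After iteration 3: y = 18, num_found = 0
After iteration 4: y = 19, num_found = 0
After iteration 5: y = 15, num_found = 0
After iteration 6: y = 13, num_found = 0
After iteration 7: y = 22, num_found = 1
After iteration 8: y = 17, num_found = 1
Loop ends.

Final answer: 1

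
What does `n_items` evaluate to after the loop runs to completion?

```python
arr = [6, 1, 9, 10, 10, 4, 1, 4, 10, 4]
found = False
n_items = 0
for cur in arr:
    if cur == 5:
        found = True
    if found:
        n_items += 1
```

Let's trace through this code step by step.

Initialize: arr = [6, 1, 9, 10, 10, 4, 1, 4, 10, 4]
Initialize: found = False
Initialize: n_items = 0
Entering loop: for cur in arr:
After iteration 1: cur = 6, n_items = 0
After iteration 2: cur = 1, n_items = 0
After iteration 3: cur = 9, n_items = 0
After iteration 4: cur = 10, n_items = 0
After iteration 5: cur = 10, n_items = 0
After iteration 6: cur = 4, n_items = 0
After iteration 7: cur = 1, n_items = 0
After iteration 8: cur = 4, n_items = 0
After iteration 9: cur = 10, n_items = 0
After iteration 10: cur = 4, n_items = 0
Loop ends.

Final answer: 0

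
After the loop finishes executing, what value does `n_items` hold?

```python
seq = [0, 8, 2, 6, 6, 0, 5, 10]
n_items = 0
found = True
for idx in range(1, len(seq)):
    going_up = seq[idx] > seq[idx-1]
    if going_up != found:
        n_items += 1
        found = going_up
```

Let's trace through this code step by step.

Initialize: seq = [0, 8, 2, 6, 6, 0, 5, 10]
Initialize: n_items = 0
Initialize: found = True
Entering loop: for idx in range(1, len(seq)):
After iteration 1: idx = 1, n_items = 0, found = True, going_up = True
After iteration 2: idx = 2, n_items = 1, found = False, going_up = False
After iteration 3: idx = 3, n_items = 2, found = True, going_up = True
After iteration 4: idx = 4, n_items = 3, found = False, going_up = False
After iteration 5: idx = 5, n_items = 3, found = False, going_up = False
After iteration 6: idx = 6, n_items = 4, found = True, going_up = True
After iteration 7: idx = 7, n_items = 4, found = True, going_up = True
Loop ends.

Final answer: 4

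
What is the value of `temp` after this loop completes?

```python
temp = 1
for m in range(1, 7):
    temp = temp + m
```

Let's trace through this code step by step.

Initialize: temp = 1
Entering loop: for m in range(1, 7):
After iteration 1: m = 1, temp = 2
After iteration 2: m = 2, temp = 4
After iteration 3: m = 3, temp = 7
After iteration 4: m = 4, temp = 11
After iteration 5: m = 5, temp = 16
After iteration 6: m = 6, temp = 22
Loop ends.

Final answer: 22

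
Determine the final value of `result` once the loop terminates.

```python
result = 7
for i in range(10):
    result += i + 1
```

Let's trace through this code step by step.

Initialize: result = 7
Entering loop: for i in range(10):
After iteration 1: i = 0, result = 8
After iteration 2: i = 1, result = 10
After iteration 3: i = 2, result = 13
After iteration 4: i = 3, result = 17
After iteration 5: i = 4, result = 22
After iteration 6: i = 5, result = 28
After iteration 7: i = 6, result = 35
After iteration 8: i = 7, result = 43
After iteration 9: i = 8, result = 52
After iteration 10: i = 9, result = 62
Loop ends.

Final answer: 62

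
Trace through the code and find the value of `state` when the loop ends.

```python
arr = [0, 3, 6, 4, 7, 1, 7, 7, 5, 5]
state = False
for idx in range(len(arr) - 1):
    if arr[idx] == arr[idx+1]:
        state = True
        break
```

Let's trace through this code step by step.

Initialize: arr = [0, 3, 6, 4, 7, 1, 7, 7, 5, 5]
Initialize: state = False
Entering loop: for idx in range(len(arr) - 1):
After iteration 1: idx = 0, state = False
After iteration 2: idx = 1, state = False
After iteration 3: idx = 2, state = False
After iteration 4: idx = 3, state = False
After iteration 5: idx = 4, state = False
After iteration 6: idx = 5, state = False
After iteration 7: idx = 6, state = True
Loop ends.

Final answer: True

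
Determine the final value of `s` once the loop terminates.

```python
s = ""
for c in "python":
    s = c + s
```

Let's trace through this code step by step.

Initialize: s = ''
Entering loop: for c in "python":
After iteration 1: c = 'p', s = 'p'
After iteration 2: c = 'y', s = 'yp'
After iteration 3: c = 't', s = 'typ'
After iteration 4: c = 'h', s = 'htyp'
After iteration 5: c = 'o', s = 'ohtyp'
After iteration 6: c = 'n', s = 'nohtyp'
Loop ends.

Final answer: 'nohtyp'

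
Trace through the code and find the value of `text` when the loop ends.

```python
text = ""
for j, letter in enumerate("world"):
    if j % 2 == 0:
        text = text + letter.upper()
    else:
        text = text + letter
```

Let's trace through this code step by step.

Initialize: text = ''
Entering loop: for j, letter in enumerate("world"):
After iteration 1: j = 0, letter = 'w', text = 'W'
After iteration 2: j = 1, letter = 'o', text = 'Wo'
After iteration 3: j = 2, letter = 'r', text = 'WoR'
After iteration 4: j = 3, letter = 'l', text = 'WoRl'
After iteration 5: j = 4, letter = 'd', text = 'WoRlD'
Loop ends.

Final answer: 'WoRlD'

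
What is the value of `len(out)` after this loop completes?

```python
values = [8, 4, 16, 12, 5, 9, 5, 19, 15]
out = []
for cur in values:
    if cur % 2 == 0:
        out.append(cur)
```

Let's trace through this code step by step.

Initialize: values = [8, 4, 16, 12, 5, 9, 5, 19, 15]
Initialize: out = []
Entering loop: for cur in values:
After iteration 1: cur = 8, out = [8]
After iteration 2: cur = 4, out = [8, 4]
After iteration 3: cur = 16, out = [8, 4, 16]
After iteration 4: cur = 12, out = [8, 4, 16, 12]
After iteration 5: cur = 5, out = [8, 4, 16, 12]
After iteration 6: cur = 9, out = [8, 4, 16, 12]
After iteration 7: cur = 5, out = [8, 4, 16, 12]
After iteration 8: cur = 19, out = [8, 4, 16, 12]
After iteration 9: cur = 15, out = [8, 4, 16, 12]
Loop ends.
len(out) = 4

Final answer: 4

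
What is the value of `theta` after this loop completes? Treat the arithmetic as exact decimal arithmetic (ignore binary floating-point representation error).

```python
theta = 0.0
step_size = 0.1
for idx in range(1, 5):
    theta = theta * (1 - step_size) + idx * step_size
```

Let's trace through this code step by step.

Initialize: theta = 0.0
Initialize: step_size = 0.1
Entering loop: for idx in range(1, 5):
After iteration 1: idx = 1, theta = 0.1
After iteration 2: idx = 2, theta = 0.29
After iteration 3: idx = 3, theta = 0.561
After iteration 4: idx = 4, theta = 0.9049
Loop ends.

Final answer: 0.9049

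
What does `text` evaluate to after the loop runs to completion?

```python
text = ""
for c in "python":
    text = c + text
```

Let's trace through this code step by step.

Initialize: text = ''
Entering loop: for c in "python":
After iteration 1: c = 'p', text = 'p'
After iteration 2: c = 'y', text = 'yp'
After iteration 3: c = 't', text = 'typ'
After iteration 4: c = 'h', text = 'htyp'
After iteration 5: c = 'o', text = 'ohtyp'
After iteration 6: c = 'n', text = 'nohtyp'
Loop ends.

Final answer: 'nohtyp'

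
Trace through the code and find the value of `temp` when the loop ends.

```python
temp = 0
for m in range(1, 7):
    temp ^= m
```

Let's trace through this code step by step.

Initialize: temp = 0
Entering loop: for m in range(1, 7):
After iteration 1: m = 1, temp = 1
After iteration 2: m = 2, temp = 3
After iteration 3: m = 3, temp = 0
After iteration 4: m = 4, temp = 4
After iteration 5: m = 5, temp = 1
After iteration 6: m = 6, temp = 7
Loop ends.

Final answer: 7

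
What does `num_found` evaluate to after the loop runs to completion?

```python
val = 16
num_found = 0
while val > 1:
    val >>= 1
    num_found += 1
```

Let's trace through this code step by step.

Initialize: val = 16
Initialize: num_found = 0
Entering loop: while val > 1:
After iteration 1: val = 8, num_found = 1
After iteration 2: val = 4, num_found = 2
After iteration 3: val = 2, num_found = 3
After iteration 4: val = 1, num_found = 4
Loop ends.

Final answer: 4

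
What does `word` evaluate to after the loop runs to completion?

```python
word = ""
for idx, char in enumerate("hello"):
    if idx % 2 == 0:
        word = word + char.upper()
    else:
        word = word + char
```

Let's trace through this code step by step.

Initialize: word = ''
Entering loop: for idx, char in enumerate("hello"):
After iteration 1: idx = 0, char = 'h', word = 'H'
After iteration 2: idx = 1, char = 'e', word = 'He'
After iteration 3: idx = 2, char = 'l', word = 'HeL'
After iteration 4: idx = 3, char = 'l', word = 'HeLl'
After iteration 5: idx = 4, char = 'o', word = 'HeLlO'
Loop ends.

Final answer: 'HeLlO'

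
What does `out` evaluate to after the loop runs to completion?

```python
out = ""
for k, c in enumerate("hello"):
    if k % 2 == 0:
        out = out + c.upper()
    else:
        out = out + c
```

Let's trace through this code step by step.

Initialize: out = ''
Entering loop: for k, c in enumerate("hello"):
After iteration 1: k = 0, c = 'h', out = 'H'
After iteration 2: k = 1, c = 'e', out = 'He'
After iteration 3: k = 2, c = 'l', out = 'HeL'
After iteration 4: k = 3, c = 'l', out = 'HeLl'
After iteration 5: k = 4, c = 'o', out = 'HeLlO'
Loop ends.

Final answer: 'HeLlO'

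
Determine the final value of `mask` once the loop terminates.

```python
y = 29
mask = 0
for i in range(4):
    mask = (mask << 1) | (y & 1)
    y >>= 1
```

Let's trace through this code step by step.

Initialize: y = 29
Initialize: mask = 0
Entering loop: for i in range(4):
After iteration 1: i = 0, y = 14, mask = 1
After iteration 2: i = 1, y = 7, mask = 2
After iteration 3: i = 2, y = 3, mask = 5
After iteration 4: i = 3, y = 1, mask = 11
Loop ends.

Final answer: 11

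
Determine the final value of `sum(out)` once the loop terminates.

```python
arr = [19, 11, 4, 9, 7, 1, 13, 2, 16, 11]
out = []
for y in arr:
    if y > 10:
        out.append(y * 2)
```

Let's trace through this code step by step.

Initialize: arr = [19, 11, 4, 9, 7, 1, 13, 2, 16, 11]
Initialize: out = []
Entering loop: for y in arr:
After iteration 1: y = 19, out = [38]
After iteration 2: y = 11, out = [38, 22]
After iteration 3: y = 4, out = [38, 22]
After iteration 4: y = 9, out = [38, 22]
After iteration 5: y = 7, out = [38, 22]
After iteration 6: y = 1, out = [38, 22]
After iteration 7: y = 13, out = [38, 22, 26]
After iteration 8: y = 2, out = [38, 22, 26]
After iteration 9: y = 16, out = [38, 22, 26, 32]
After iteration 10: y = 11, out = [38, 22, 26, 32, 22]
Loop ends.
sum(out) = 140

Final answer: 140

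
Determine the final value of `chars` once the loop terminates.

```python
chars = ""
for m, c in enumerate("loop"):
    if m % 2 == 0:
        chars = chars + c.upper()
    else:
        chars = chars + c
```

Let's trace through this code step by step.

Initialize: chars = ''
Entering loop: for m, c in enumerate("loop"):
After iteration 1: m = 0, c = 'l', chars = 'L'
After iteration 2: m = 1, c = 'o', chars = 'Lo'
After iteration 3: m = 2, c = 'o', chars = 'LoO'
After iteration 4: m = 3, c = 'p', chars = 'LoOp'
Loop ends.

Final answer: 'LoOp'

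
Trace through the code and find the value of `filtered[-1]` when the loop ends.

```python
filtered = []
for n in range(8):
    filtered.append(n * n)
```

Let's trace through this code step by step.

Initialize: filtered = []
Entering loop: for n in range(8):
After iteration 1: n = 0, filtered = [0]
After iteration 2: n = 1, filtered = [0, 1]
After iteration 3: n = 2, filtered = [0, 1, 4]
After iteration 4: n = 3, filtered = [0, 1, 4, 9]
After iteration 5: n = 4, filtered = [0, 1, 4, 9, 16]
After iteration 6: n = 5, filtered = [0, 1, 4, 9, 16, 25]
After iteration 7: n = 6, filtered = [0, 1, 4, 9, 16, 25, 36]
After iteration 8: n = 7, filtered = [0, 1, 4, 9, 16, 25, 36, 49]
Loop ends.
filtered[-1] = 49

Final answer: 49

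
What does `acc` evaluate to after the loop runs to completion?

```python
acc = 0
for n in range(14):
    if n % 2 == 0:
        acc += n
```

Let's trace through this code step by step.

Initialize: acc = 0
Entering loop: for n in range(14):
After iteration 1: n = 0, acc = 0
After iteration 2: n = 1, acc = 0
After iteration 3: n = 2, acc = 2
After iteration 4: n = 3, acc = 2
After iteration 5: n = 4, acc = 6
After iteration 6: n = 5, acc = 6
After iteration 7: n = 6, acc = 12
After iteration 8: n = 7, acc = 12
After iteration 9: n = 8, acc = 20
After iteration 10: n = 9, acc = 20
After iteration 11: n = 10, acc = 30
After iteration 12: n = 11, acc = 30
After iteration 13: n = 12, acc = 42
After iteration 14: n = 13, acc = 42
Loop ends.

Final answer: 42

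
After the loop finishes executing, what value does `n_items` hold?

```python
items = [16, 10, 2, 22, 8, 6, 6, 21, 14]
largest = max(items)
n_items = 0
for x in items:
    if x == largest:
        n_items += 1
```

Let's trace through this code step by step.

Initialize: items = [16, 10, 2, 22, 8, 6, 6, 21, 14]
Initialize: largest = 22
Initialize: n_items = 0
Entering loop: for x in items:
After iteration 1: x = 16, n_items = 0
After iteration 2: x = 10, n_items = 0
After iteration 3: x = 2, n_items = 0
After iteration 4: x = 22, n_items = 1
After iteration 5: x = 8, n_items = 1
After iteration 6: x = 6, n_items = 1
After iteration 7: x = 6, n_items = 1
After iteration 8: x = 21, n_items = 1
After iteration 9: x = 14, n_items = 1
Loop ends.

Final answer: 1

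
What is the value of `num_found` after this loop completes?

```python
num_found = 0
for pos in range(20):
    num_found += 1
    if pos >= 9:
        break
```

Let's trace through this code step by step.

Initialize: num_found = 0
Entering loop: for pos in range(20):
After iteration 1: pos = 0, num_found = 1
After iteration 2: pos = 1, num_found = 2
After iteration 3: pos = 2, num_found = 3
After iteration 4: pos = 3, num_found = 4
After iteration 5: pos = 4, num_found = 5
After iteration 6: pos = 5, num_found = 6
After iteration 7: pos = 6, num_found = 7
After iteration 8: pos = 7, num_found = 8
After iteration 9: pos = 8, num_found = 9
After iteration 10: pos = 9, num_found = 10
Loop ends.

Final answer: 10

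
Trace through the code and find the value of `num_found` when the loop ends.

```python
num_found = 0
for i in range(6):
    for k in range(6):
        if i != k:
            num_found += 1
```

Let's trace through this code step by step.

Initialize: num_found = 0
Entering loop: for i in range(6):
After iteration 1: i = 0, num_found = 5
After iteration 2: i = 1, num_found = 10
After iteration 3: i = 2, num_found = 15
After iteration 4: i = 3, num_found = 20
After iteration 5: i = 4, num_found = 25
After iteration 6: i = 5, num_found = 30
Loop ends.

Final answer: 30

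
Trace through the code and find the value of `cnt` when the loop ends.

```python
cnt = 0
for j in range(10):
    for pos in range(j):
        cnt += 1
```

Let's trace through this code step by step.

Initialize: cnt = 0
Entering loop: for j in range(10):
After iteration 1: j = 0, cnt = 0
After iteration 2: j = 1, cnt = 1, pos = 0
After iteration 3: j = 2, cnt = 3, pos = 1
After iteration 4: j = 3, cnt = 6, pos = 2
After iteration 5: j = 4, cnt = 10, pos = 3
After iteration 6: j = 5, cnt = 15, pos = 4
After iteration 7: j = 6, cnt = 21, pos = 5
After iteration 8: j = 7, cnt = 28, pos = 6
After iteration 9: j = 8, cnt = 36, pos = 7
After iteration 10: j = 9, cnt = 45, pos = 8
Loop ends.

Final answer: 45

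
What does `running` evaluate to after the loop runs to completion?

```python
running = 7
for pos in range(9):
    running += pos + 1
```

Let's trace through this code step by step.

Initialize: running = 7
Entering loop: for pos in range(9):
After iteration 1: pos = 0, running = 8
After iteration 2: pos = 1, running = 10
After iteration 3: pos = 2, running = 13
After iteration 4: pos = 3, running = 17
After iteration 5: pos = 4, running = 22
After iteration 6: pos = 5, running = 28
After iteration 7: pos = 6, running = 35
After iteration 8: pos = 7, running = 43
After iteration 9: pos = 8, running = 52
Loop ends.

Final answer: 52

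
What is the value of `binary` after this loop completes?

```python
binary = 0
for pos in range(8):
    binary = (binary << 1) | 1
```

Let's trace through this code step by step.

Initialize: binary = 0
Entering loop: for pos in range(8):
After iteration 1: pos = 0, binary = 1
After iteration 2: pos = 1, binary = 3
After iteration 3: pos = 2, binary = 7
After iteration 4: pos = 3, binary = 15
After iteration 5: pos = 4, binary = 31
After iteration 6: pos = 5, binary = 63
After iteration 7: pos = 6, binary = 127
After iteration 8: pos = 7, binary = 255
Loop ends.

Final answer: 255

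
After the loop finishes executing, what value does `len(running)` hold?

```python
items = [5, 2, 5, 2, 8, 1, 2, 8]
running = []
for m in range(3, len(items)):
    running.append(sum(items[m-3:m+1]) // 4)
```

Let's trace through this code step by step.

Initialize: items = [5, 2, 5, 2, 8, 1, 2, 8]
Initialize: running = []
Entering loop: for m in range(3, len(items)):
After iteration 1: m = 3, running = [3]
After iteration 2: m = 4, running = [3, 4]
After iteration 3: m = 5, running = [3, 4, 4]
After iteration 4: m = 6, running = [3, 4, 4, 3]
After iteration 5: m = 7, running = [3, 4, 4, 3, 4]
Loop ends.
len(running) = 5

Final answer: 5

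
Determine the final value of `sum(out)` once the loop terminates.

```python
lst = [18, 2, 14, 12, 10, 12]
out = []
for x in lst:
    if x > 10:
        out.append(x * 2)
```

Let's trace through this code step by step.

Initialize: lst = [18, 2, 14, 12, 10, 12]
Initialize: out = []
Entering loop: for x in lst:
After iteration 1: x = 18, out = [36]
After iteration 2: x = 2, out = [36]
After iteration 3: x = 14, out = [36, 28]
After iteration 4: x = 12, out = [36, 28, 24]
After iteration 5: x = 10, out = [36, 28, 24]
After iteration 6: x = 12, out = [36, 28, 24, 24]
Loop ends.
sum(out) = 112

Final answer: 112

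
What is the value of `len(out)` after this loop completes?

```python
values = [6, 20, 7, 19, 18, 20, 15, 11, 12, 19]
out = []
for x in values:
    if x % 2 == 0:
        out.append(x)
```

Let's trace through this code step by step.

Initialize: values = [6, 20, 7, 19, 18, 20, 15, 11, 12, 19]
Initialize: out = []
Entering loop: for x in values:
After iteration 1: x = 6, out = [6]
After iteration 2: x = 20, out = [6, 20]
After iteration 3: x = 7, out = [6, 20]
After iteration 4: x = 19, out = [6, 20]
After iteration 5: x = 18, out = [6, 20, 18]
After iteration 6: x = 20, out = [6, 20, 18, 20]
After iteration 7: x = 15, out = [6, 20, 18, 20]
After iteration 8: x = 11, out = [6, 20, 18, 20]
After iteration 9: x = 12, out = [6, 20, 18, 20, 12]
After iteration 10: x = 19, out = [6, 20, 18, 20, 12]
Loop ends.
len(out) = 5

Final answer: 5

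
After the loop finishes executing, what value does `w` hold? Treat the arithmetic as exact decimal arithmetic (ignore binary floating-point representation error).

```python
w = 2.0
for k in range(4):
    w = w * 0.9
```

Let's trace through this code step by step.

Initialize: w = 2.0
Entering loop: for k in range(4):
After iteration 1: k = 0, w = 1.8
After iteration 2: k = 1, w = 1.62
After iteration 3: k = 2, w = 1.458
After iteration 4: k = 3, w = 1.3122
Loop ends.

Final answer: 1.3122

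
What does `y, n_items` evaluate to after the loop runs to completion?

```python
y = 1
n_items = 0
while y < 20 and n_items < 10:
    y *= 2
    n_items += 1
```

Let's trace through this code step by step.

Initialize: y = 1
Initialize: n_items = 0
Entering loop: while y < 20 and n_items < 10:
After iteration 1: y = 2, n_items = 1
After iteration 2: y = 4, n_items = 2
After iteration 3: y = 8, n_items = 3
After iteration 4: y = 16, n_items = 4
After iteration 5: y = 32, n_items = 5
Loop ends.

Final answer: 32, 5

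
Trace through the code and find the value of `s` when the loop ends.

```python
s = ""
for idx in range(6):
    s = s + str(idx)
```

Let's trace through this code step by step.

Initialize: s = ''
Entering loop: for idx in range(6):
After iteration 1: idx = 0, s = '0'
After iteration 2: idx = 1, s = '01'
After iteration 3: idx = 2, s = '012'
After iteration 4: idx = 3, s = '0123'
After iteration 5: idx = 4, s = '01234'
After iteration 6: idx = 5, s = '012345'
Loop ends.

Final answer: '012345'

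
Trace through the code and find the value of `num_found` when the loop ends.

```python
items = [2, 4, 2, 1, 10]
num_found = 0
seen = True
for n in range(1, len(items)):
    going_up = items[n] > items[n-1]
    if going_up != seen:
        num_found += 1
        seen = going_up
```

Let's trace through this code step by step.

Initialize: items = [2, 4, 2, 1, 10]
Initialize: num_found = 0
Initialize: seen = True
Entering loop: for n in range(1, len(items)):
After iteration 1: n = 1, num_found = 0, seen = True, going_up = True
After iteration 2: n = 2, num_found = 1, seen = False, going_up = False
After iteration 3: n = 3, num_found = 1, seen = False, going_up = False
After iteration 4: n = 4, num_found = 2, seen = True, going_up = True
Loop ends.

Final answer: 2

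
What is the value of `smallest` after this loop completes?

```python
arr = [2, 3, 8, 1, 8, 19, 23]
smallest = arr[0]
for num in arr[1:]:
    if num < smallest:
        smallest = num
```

Let's trace through this code step by step.

Initialize: arr = [2, 3, 8, 1, 8, 19, 23]
Initialize: smallest = 2
Entering loop: for num in arr[1:]:
After iteration 1: num = 3, smallest = 2
After iteration 2: num = 8, smallest = 2
After iteration 3: num = 1, smallest = 1
After iteration 4: num = 8, smallest = 1
After iteration 5: num = 19, smallest = 1
After iteration 6: num = 23, smallest = 1
Loop ends.

Final answer: 1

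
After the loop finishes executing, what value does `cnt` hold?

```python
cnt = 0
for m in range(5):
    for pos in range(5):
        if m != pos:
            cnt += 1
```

Let's trace through this code step by step.

Initialize: cnt = 0
Entering loop: for m in range(5):
After iteration 1: m = 0, cnt = 4
After iteration 2: m = 1, cnt = 8
After iteration 3: m = 2, cnt = 12
After iteration 4: m = 3, cnt = 16
After iteration 5: m = 4, cnt = 20
Loop ends.

Final answer: 20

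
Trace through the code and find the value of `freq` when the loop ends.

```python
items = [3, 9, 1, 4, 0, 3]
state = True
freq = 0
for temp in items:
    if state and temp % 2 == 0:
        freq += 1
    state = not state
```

Let's trace through this code step by step.

Initialize: items = [3, 9, 1, 4, 0, 3]
Initialize: state = True
Initialize: freq = 0
Entering loop: for temp in items:
After iteration 1: temp = 3, state = False, freq = 0
After iteration 2: temp = 9, state = True, freq = 0
After iteration 3: temp = 1, state = False, freq = 0
After iteration 4: temp = 4, state = True, freq = 0
After iteration 5: temp = 0, state = False, freq = 1
After iteration 6: temp = 3, state = True, freq = 1
Loop ends.

Final answer: 1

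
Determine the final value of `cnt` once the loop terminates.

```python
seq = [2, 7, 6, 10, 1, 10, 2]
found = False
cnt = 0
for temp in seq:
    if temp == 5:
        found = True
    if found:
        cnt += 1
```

Let's trace through this code step by step.

Initialize: seq = [2, 7, 6, 10, 1, 10, 2]
Initialize: found = False
Initialize: cnt = 0
Entering loop: for temp in seq:
After iteration 1: temp = 2, cnt = 0
After iteration 2: temp = 7, cnt = 0
After iteration 3: temp = 6, cnt = 0
After iteration 4: temp = 10, cnt = 0
After iteration 5: temp = 1, cnt = 0
After iteration 6: temp = 10, cnt = 0
After iteration 7: temp = 2, cnt = 0
Loop ends.

Final answer: 0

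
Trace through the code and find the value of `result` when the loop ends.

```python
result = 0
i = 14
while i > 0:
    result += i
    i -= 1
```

Let's trace through this code step by step.

Initialize: result = 0
Initialize: i = 14
Entering loop: while i > 0:
After iteration 1: result = 14, i = 13
After iteration 2: result = 27, i = 12
After iteration 3: result = 39, i = 11
After iteration 4: result = 50, i = 10
After iteration 5: result = 60, i = 9
After iteration 6: result = 69, i = 8
After iteration 7: result = 77, i = 7
After iteration 8: result = 84, i = 6
After iteration 9: result = 90, i = 5
After iteration 10: result = 95, i = 4
After iteration 11: result = 99, i = 3
After iteration 12: result = 102, i = 2
After iteration 13: result = 104, i = 1
After iteration 14: result = 105, i = 0
Loop ends.

Final answer: 105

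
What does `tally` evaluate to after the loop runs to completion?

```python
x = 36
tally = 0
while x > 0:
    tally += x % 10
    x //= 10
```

Let's trace through this code step by step.

Initialize: x = 36
Initialize: tally = 0
Entering loop: while x > 0:
After iteration 1: x = 3, tally = 6
After iteration 2: x = 0, tally = 9
Loop ends.

Final answer: 9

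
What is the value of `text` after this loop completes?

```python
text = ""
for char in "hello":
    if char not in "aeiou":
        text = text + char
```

Let's trace through this code step by step.

Initialize: text = ''
Entering loop: for char in "hello":
After iteration 1: char = 'h', text = 'h'
After iteration 2: char = 'e', text = 'h'
After iteration 3: char = 'l', text = 'hl'
After iteration 4: char = 'l', text = 'hll'
After iteration 5: char = 'o', text = 'hll'
Loop ends.

Final answer: 'hll'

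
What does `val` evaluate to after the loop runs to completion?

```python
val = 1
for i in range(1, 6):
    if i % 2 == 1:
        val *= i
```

Let's trace through this code step by step.

Initialize: val = 1
Entering loop: for i in range(1, 6):
After iteration 1: i = 1, val = 1
After iteration 2: i = 2, val = 1
After iteration 3: i = 3, val = 3
After iteration 4: i = 4, val = 3
After iteration 5: i = 5, val = 15
Loop ends.

Final answer: 15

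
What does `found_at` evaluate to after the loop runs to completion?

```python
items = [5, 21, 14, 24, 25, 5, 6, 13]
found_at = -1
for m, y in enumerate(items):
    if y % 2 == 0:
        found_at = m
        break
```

Let's trace through this code step by step.

Initialize: items = [5, 21, 14, 24, 25, 5, 6, 13]
Initialize: found_at = -1
Entering loop: for m, y in enumerate(items):
After iteration 1: m = 0, y = 5, found_at = -1
After iteration 2: m = 1, y = 21, found_at = -1
After iteration 3: m = 2, y = 14, found_at = 2
Loop ends.

Final answer: 2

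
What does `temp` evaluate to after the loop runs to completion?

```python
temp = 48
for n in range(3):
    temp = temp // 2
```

Let's trace through this code step by step.

Initialize: temp = 48
Entering loop: for n in range(3):
After iteration 1: n = 0, temp = 24
After iteration 2: n = 1, temp = 12
After iteration 3: n = 2, temp = 6
Loop ends.

Final answer: 6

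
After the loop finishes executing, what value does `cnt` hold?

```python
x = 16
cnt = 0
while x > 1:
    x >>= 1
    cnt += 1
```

Let's trace through this code step by step.

Initialize: x = 16
Initialize: cnt = 0
Entering loop: while x > 1:
After iteration 1: x = 8, cnt = 1
After iteration 2: x = 4, cnt = 2
After iteration 3: x = 2, cnt = 3
After iteration 4: x = 1, cnt = 4
Loop ends.

Final answer: 4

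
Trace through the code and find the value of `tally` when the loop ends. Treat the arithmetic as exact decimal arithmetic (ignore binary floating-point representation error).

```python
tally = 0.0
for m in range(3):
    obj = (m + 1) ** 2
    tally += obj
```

Let's trace through this code step by step.

Initialize: tally = 0.0
Entering loop: for m in range(3):
After iteration 1: m = 0, tally = 1.0, obj = 1
After iteration 2: m = 1, tally = 5.0, obj = 4
After iteration 3: m = 2, tally = 14.0, obj = 9
Loop ends.

Final answer: 14.0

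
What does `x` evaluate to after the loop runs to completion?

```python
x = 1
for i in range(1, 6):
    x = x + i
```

Let's trace through this code step by step.

Initialize: x = 1
Entering loop: for i in range(1, 6):
After iteration 1: i = 1, x = 2
After iteration 2: i = 2, x = 4
After iteration 3: i = 3, x = 7
After iteration 4: i = 4, x = 11
After iteration 5: i = 5, x = 16
Loop ends.

Final answer: 16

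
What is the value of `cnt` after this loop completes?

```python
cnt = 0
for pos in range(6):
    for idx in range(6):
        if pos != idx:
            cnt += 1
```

Let's trace through this code step by step.

Initialize: cnt = 0
Entering loop: for pos in range(6):
After iteration 1: pos = 0, cnt = 5
After iteration 2: pos = 1, cnt = 10
After iteration 3: pos = 2, cnt = 15
After iteration 4: pos = 3, cnt = 20
After iteration 5: pos = 4, cnt = 25
After iteration 6: pos = 5, cnt = 30
Loop ends.

Final answer: 30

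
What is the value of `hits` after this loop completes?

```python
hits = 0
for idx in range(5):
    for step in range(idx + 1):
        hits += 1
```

Let's trace through this code step by step.

Initialize: hits = 0
Entering loop: for idx in range(5):
After iteration 1: idx = 0, hits = 1, step = 0
After iteration 2: idx = 1, hits = 3, step = 1
After iteration 3: idx = 2, hits = 6, step = 2
After iteration 4: idx = 3, hits = 10, step = 3
After iteration 5: idx = 4, hits = 15, step = 4
Loop ends.

Final answer: 15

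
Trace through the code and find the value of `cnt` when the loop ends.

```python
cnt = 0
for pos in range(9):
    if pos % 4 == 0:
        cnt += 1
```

Let's trace through this code step by step.

Initialize: cnt = 0
Entering loop: for pos in range(9):
After iteration 1: pos = 0, cnt = 1
After iteration 2: pos = 1, cnt = 1
After iteration 3: pos = 2, cnt = 1
After iteration 4: pos = 3, cnt = 1
After iteration 5: pos = 4, cnt = 2
After iteration 6: pos = 5, cnt = 2
After iteration 7: pos = 6, cnt = 2
After iteration 8: pos = 7, cnt = 2
After iteration 9: pos = 8, cnt = 3
Loop ends.

Final answer: 3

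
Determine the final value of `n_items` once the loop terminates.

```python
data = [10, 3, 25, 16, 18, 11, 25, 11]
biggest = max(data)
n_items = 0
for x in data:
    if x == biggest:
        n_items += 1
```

Let's trace through this code step by step.

Initialize: data = [10, 3, 25, 16, 18, 11, 25, 11]
Initialize: biggest = 25
Initialize: n_items = 0
Entering loop: for x in data:
After iteration 1: x = 10, n_items = 0
After iteration 2: x = 3, n_items = 0
After iteration 3: x = 25, n_items = 1
After iteration 4: x = 16, n_items = 1
After iteration 5: x = 18, n_items = 1
After iteration 6: x = 11, n_items = 1
After iteration 7: x = 25, n_items = 2
After iteration 8: x = 11, n_items = 2
Loop ends.

Final answer: 2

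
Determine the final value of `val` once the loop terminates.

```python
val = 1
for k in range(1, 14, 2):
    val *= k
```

Let's trace through this code step by step.

Initialize: val = 1
Entering loop: for k in range(1, 14, 2):
After iteration 1: k = 1, val = 1
After iteration 2: k = 3, val = 3
After iteration 3: k = 5, val = 15
After iteration 4: k = 7, val = 105
After iteration 5: k = 9, val = 945
After iteration 6: k = 11, val = 10395
After iteration 7: k = 13, val = 135135
Loop ends.

Final answer: 135135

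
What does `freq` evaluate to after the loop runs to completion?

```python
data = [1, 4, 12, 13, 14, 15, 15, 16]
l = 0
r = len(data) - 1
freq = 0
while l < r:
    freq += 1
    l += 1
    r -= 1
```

Let's trace through this code step by step.

Initialize: data = [1, 4, 12, 13, 14, 15, 15, 16]
Initialize: l = 0
Initialize: r = 7
Initialize: freq = 0
Entering loop: while l < r:
After iteration 1: l = 1, r = 6, freq = 1
After iteration 2: l = 2, r = 5, freq = 2
After iteration 3: l = 3, r = 4, freq = 3
After iteration 4: l = 4, r = 3, freq = 4
Loop ends.

Final answer: 4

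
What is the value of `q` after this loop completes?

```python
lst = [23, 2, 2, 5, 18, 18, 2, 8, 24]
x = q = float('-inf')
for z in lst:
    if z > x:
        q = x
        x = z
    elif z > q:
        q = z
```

Let's trace through this code step by step.

Initialize: lst = [23, 2, 2, 5, 18, 18, 2, 8, 24]
Initialize: x = -inf
Initialize: q = -inf
Entering loop: for z in lst:
After iteration 1: z = 23, x = 23, q = -inf
After iteration 2: z = 2, x = 23, q = 2
After iteration 3: z = 2, x = 23, q = 2
After iteration 4: z = 5, x = 23, q = 5
After iteration 5: z = 18, x = 23, q = 18
After iteration 6: z = 18, x = 23, q = 18
After iteration 7: z = 2, x = 23, q = 18
After iteration 8: z = 8, x = 23, q = 18
After iteration 9: z = 24, x = 24, q = 23
Loop ends.

Final answer: 23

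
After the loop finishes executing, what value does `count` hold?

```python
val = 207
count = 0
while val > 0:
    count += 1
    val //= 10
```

Let's trace through this code step by step.

Initialize: val = 207
Initialize: count = 0
Entering loop: while val > 0:
After iteration 1: val = 20, count = 1
After iteration 2: val = 2, count = 2
After iteration 3: val = 0, count = 3
Loop ends.

Final answer: 3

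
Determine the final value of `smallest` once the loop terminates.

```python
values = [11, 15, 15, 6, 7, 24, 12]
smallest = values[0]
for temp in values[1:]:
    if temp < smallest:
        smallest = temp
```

Let's trace through this code step by step.

Initialize: values = [11, 15, 15, 6, 7, 24, 12]
Initialize: smallest = 11
Entering loop: for temp in values[1:]:
After iteration 1: temp = 15, smallest = 11
After iteration 2: temp = 15, smallest = 11
After iteration 3: temp = 6, smallest = 6
After iteration 4: temp = 7, smallest = 6
After iteration 5: temp = 24, smallest = 6
After iteration 6: temp = 12, smallest = 6
Loop ends.

Final answer: 6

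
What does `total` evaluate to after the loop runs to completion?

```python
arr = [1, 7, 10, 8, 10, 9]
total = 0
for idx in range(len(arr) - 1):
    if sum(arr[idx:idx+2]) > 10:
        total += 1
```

Let's trace through this code step by step.

Initialize: arr = [1, 7, 10, 8, 10, 9]
Initialize: total = 0
Entering loop: for idx in range(len(arr) - 1):
After iteration 1: idx = 0, total = 0
After iteration 2: idx = 1, total = 1
After iteration 3: idx = 2, total = 2
After iteration 4: idx = 3, total = 3
After iteration 5: idx = 4, total = 4
Loop ends.

Final answer: 4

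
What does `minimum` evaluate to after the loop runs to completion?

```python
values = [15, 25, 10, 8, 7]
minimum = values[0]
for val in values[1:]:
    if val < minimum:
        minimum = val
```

Let's trace through this code step by step.

Initialize: values = [15, 25, 10, 8, 7]
Initialize: minimum = 15
Entering loop: for val in values[1:]:
After iteration 1: val = 25, minimum = 15
After iteration 2: val = 10, minimum = 10
After iteration 3: val = 8, minimum = 8
After iteration 4: val = 7, minimum = 7
Loop ends.

Final answer: 7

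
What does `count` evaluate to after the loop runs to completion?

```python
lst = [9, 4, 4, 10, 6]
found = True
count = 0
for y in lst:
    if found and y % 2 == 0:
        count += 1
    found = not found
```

Let's trace through this code step by step.

Initialize: lst = [9, 4, 4, 10, 6]
Initialize: found = True
Initialize: count = 0
Entering loop: for y in lst:
After iteration 1: y = 9, found = False, count = 0
After iteration 2: y = 4, found = True, count = 0
After iteration 3: y = 4, found = False, count = 1
After iteration 4: y = 10, found = True, count = 1
After iteration 5: y = 6, found = False, count = 2
Loop ends.

Final answer: 2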